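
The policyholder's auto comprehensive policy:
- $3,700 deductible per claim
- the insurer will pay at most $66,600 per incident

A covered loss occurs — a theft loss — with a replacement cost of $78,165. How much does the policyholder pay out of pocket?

Less the $3,700 deductible: $78,165 − $3,700 = $74,465.
The $66,600 per-incident cap binds; insurer pays $66,600.
Policyholder's share is the uncovered remainder: $78,165 − $66,600 = $11,565.

$11,565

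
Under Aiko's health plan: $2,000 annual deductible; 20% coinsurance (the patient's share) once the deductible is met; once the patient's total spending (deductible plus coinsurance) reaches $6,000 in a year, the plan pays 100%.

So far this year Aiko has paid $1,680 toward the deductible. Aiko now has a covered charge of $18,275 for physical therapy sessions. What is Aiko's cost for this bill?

$1,680 of the $2,000 deductible is already met, leaving $320.
That leaves $18,275 − $320 = $17,955 for coinsurance.
Patient's 20% share of $17,955 is $3,591.
So the patient owes $320 + $3,591 = $3,911 before any cap.
Year-to-date out-of-pocket becomes $1,680 + $3,911 = $5,591, still under the $6,000 maximum, so no cap applies.

$3,911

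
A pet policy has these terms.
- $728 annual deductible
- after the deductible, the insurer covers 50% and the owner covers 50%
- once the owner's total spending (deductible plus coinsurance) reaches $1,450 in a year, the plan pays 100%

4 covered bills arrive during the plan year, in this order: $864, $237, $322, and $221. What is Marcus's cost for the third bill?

$161

Bill 1, $864: $728 to deductible, leaving $136; 50% of $136 = $68. Owner owes $796 (running OOP $796).
Bill 2, $237: deductible met; 50% of $237 = $118.50. Cost to owner: $118.50. OOP to date $914.50.
Bill 3, $322: deductible already satisfied, so owner's share is 50% × $322 = $161. Owner pays $161; OOP now $1,075.50.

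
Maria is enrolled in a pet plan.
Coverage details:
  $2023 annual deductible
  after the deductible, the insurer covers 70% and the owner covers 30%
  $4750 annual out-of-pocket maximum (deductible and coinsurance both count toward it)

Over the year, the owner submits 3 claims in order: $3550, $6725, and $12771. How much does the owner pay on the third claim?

Claim 1 ($3550): deductible takes $2023, $1527 remains; coinsurance $1527 × 30% = $458.10. Owner pays $2481.10; OOP now $2481.10.
Claim 2 ($6725): 30% coinsurance on $6725 = $2017.50. Owner owes $2017.50 (running OOP $4498.60).
Claim 3 ($12771): 30% coinsurance on $12771 = $3831.30. Adding that to $4498.60 gives $8329.90, past the $4750 cap; owner pays only $4750 − $4498.60 = $251.40.

$251.40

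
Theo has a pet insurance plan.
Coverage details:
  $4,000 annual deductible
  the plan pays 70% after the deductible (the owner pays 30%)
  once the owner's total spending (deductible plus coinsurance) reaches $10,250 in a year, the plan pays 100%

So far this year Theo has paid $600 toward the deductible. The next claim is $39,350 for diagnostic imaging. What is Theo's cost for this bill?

Remaining deductible: $4,000 − $600 = $3,400.
After the $3,400 deductible portion, $39,350 − $3,400 = $35,950 is subject to coinsurance.
30% of $35,950 = $10,785 falls to the owner.
That puts the owner's cost at $3,400 + $10,785 = $14,185 before any cap.
Year-to-date out-of-pocket would reach $600 + $14,185 = $14,785, above the $10,250 maximum, so the owner pays only $10,250 − $600 = $9,650.

$9,650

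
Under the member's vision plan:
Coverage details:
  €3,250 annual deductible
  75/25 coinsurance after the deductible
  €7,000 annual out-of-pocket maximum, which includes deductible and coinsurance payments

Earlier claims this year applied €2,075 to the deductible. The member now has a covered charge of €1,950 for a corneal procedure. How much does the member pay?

€1,368.75

€2,075 of the €3,250 deductible is already met, leaving €1,175.
The remaining €775 (= €1,950 − €1,175) moves to coinsurance.
25% of €775 = €193.75 falls to the member.
That puts the member's cost at €1,175 + €193.75 = €1,368.75 before any cap.
Year-to-date out-of-pocket becomes €2,075 + €1,368.75 = €3,443.75, still under the €7,000 maximum, so no cap applies.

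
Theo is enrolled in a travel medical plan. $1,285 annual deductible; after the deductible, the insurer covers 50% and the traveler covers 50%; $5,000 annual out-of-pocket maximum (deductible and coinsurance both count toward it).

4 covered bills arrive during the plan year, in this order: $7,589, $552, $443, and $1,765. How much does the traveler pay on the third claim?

Bill 1, $7,589: $1,285 finishes the deductible; $6,304 goes to coinsurance; 50% of $6,304 = $3,152. Traveler owes $4,437 (running OOP $4,437).
Bill 2, $552: deductible already satisfied, so traveler's share is 50% × $552 = $276. Cost to traveler: $276. OOP to date $4,713.
Bill 3, $443: 50% coinsurance on $443 = $221.50. Traveler owes $221.50 (running OOP $4,934.50).

$221.50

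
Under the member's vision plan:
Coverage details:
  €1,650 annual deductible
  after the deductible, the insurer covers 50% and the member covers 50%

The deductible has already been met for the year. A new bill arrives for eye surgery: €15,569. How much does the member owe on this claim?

With the deductible met, the entire €15,569 is subject to coinsurance.
Member's 50% share of €15,569 is €7,784.50.

€7,784.50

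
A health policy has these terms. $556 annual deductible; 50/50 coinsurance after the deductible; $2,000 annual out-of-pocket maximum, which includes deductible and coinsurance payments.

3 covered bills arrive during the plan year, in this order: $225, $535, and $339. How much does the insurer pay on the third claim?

$169.50

#1 ($225): entire amount goes to the deductible. Cost to patient: $225. OOP to date $225. Plan pays $225 − $225 = $0.
#2 ($535): $331 finishes the deductible; $204 goes to coinsurance; coinsurance $204 × 50% = $102. Patient pays $433; OOP now $658. Insurer: $535 − $433 = $102.
#3 ($339): deductible already satisfied, so patient's share is 50% × $339 = $169.50. Patient pays $169.50; OOP now $827.50. Insurer: $339 − $169.50 = $169.50.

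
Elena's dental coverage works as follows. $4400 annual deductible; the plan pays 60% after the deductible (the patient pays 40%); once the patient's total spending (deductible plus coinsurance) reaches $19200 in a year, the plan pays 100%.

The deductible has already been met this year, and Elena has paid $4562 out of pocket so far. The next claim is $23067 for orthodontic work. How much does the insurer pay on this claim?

$13840.20

The deductible is already satisfied, so the full bill goes to coinsurance.
Patient's 40% share of $23067 is $9226.80.
Total out-of-pocket so far would be $4562 + $9226.80 = $13788.80, below the $19200 cap — no reduction.
Insurer pays the balance: $23067 − $9226.80 = $13840.20.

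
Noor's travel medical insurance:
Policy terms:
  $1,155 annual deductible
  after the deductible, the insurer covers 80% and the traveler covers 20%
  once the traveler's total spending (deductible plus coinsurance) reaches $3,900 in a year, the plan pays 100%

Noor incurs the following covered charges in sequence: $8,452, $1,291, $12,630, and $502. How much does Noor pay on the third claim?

#1 ($8,452): deductible takes $1,155, $7,297 remains; coinsurance $7,297 × 20% = $1,459.40. Traveler owes $2,614.40 (running OOP $2,614.40).
#2 ($1,291): 20% coinsurance on $1,291 = $258.20. Traveler pays $258.20; OOP now $2,872.60.
#3 ($12,630): deductible met; 20% of $12,630 = $2,526. That would push OOP to $5,398.60, over the $3,900 cap, so traveler pays $3,900 − $2,872.60 = $1,027.40.

$1,027.40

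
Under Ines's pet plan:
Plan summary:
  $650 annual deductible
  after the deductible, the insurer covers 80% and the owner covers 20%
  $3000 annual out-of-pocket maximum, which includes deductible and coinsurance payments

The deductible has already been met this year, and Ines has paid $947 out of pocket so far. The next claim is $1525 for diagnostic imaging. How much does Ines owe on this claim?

$305

The deductible is already satisfied, so the full bill goes to coinsurance.
20% of $1525 = $305 falls to the owner.
Cumulative spending $947 + $305 = $1252 stays under the $3000 maximum.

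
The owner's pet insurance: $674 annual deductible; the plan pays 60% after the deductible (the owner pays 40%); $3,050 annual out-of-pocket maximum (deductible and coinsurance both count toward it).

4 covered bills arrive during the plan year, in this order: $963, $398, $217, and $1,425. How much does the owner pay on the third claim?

#1 ($963): $674 finishes the deductible; $289 goes to coinsurance; owner's 40% is $115.60. Owner owes $789.60 (running OOP $789.60).
#2 ($398): deductible already satisfied, so owner's share is 40% × $398 = $159.20. Owner pays $159.20; OOP now $948.80.
#3 ($217): deductible already satisfied, so owner's share is 40% × $217 = $86.80. Owner owes $86.80 (running OOP $1,035.60).

$86.80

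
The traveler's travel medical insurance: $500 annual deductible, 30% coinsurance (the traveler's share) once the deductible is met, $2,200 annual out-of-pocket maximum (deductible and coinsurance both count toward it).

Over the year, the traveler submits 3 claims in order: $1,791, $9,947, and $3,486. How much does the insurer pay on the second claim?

$8,634.30

#1 ($1,791): $500 finishes the deductible; $1,291 goes to coinsurance; coinsurance $1,291 × 30% = $387.30. Cost to traveler: $887.30. OOP to date $887.30. Insurer: $1,791 − $887.30 = $903.70.
#2 ($9,947): 30% coinsurance on $9,947 = $2,984.10. OOP would hit $3,871.40 > $2,200, so the cap limits the traveler to $2,200 − $887.30 = $1,312.70. Insurer: $9,947 − $1,312.70 = $8,634.30.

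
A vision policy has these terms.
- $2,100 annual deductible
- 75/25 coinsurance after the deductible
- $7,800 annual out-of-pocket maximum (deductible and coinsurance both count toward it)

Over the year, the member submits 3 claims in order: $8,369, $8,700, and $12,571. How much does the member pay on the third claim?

$1,957.75

#1 ($8,369): $2,100 finishes the deductible; $6,269 goes to coinsurance; 25% of $6,269 = $1,567.25. Member owes $3,667.25 (running OOP $3,667.25).
#2 ($8,700): deductible met; 25% of $8,700 = $2,175. Member owes $2,175 (running OOP $5,842.25).
#3 ($12,571): deductible already satisfied, so member's share is 25% × $12,571 = $3,142.75. That would push OOP to $8,985, over the $7,800 cap, so member pays $7,800 − $5,842.25 = $1,957.75.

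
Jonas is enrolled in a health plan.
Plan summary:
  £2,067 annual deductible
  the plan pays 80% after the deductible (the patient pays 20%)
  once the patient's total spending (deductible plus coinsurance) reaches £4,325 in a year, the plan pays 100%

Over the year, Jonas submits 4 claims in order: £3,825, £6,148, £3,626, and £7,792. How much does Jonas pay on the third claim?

#1 (£3,825): £2,067 finishes the deductible; £1,758 goes to coinsurance; coinsurance £1,758 × 20% = £351.60. Cost to patient: £2,418.60. OOP to date £2,418.60.
#2 (£6,148): 20% coinsurance on £6,148 = £1,229.60. Patient pays £1,229.60; OOP now £3,648.20.
#3 (£3,626): 20% coinsurance on £3,626 = £725.20. OOP would hit £4,373.40 > £4,325, so the cap limits the patient to £4,325 − £3,648.20 = £676.80.

£676.80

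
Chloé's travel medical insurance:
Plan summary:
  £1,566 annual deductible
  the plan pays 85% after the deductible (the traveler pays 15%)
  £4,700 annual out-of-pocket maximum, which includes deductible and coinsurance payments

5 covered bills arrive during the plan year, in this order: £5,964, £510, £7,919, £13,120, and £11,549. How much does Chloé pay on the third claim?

£1,187.85

#1 (£5,964): £1,566 to deductible, leaving £4,398; coinsurance £4,398 × 15% = £659.70. Cost to traveler: £2,225.70. OOP to date £2,225.70.
#2 (£510): deductible met; 15% of £510 = £76.50. Traveler owes £76.50 (running OOP £2,302.20).
#3 (£7,919): 15% coinsurance on £7,919 = £1,187.85. Cost to traveler: £1,187.85. OOP to date £3,490.05.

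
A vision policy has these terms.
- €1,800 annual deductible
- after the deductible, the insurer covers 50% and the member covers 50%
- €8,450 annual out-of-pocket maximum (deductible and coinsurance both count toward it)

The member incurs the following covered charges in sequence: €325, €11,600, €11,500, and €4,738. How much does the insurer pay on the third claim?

€9,912.50

#1 (€325): entire amount goes to the deductible. Member pays €325; OOP now €325. Insurer: €325 − €325 = €0.
#2 (€11,600): deductible takes €1,475, €10,125 remains; member's 50% is €5,062.50. Member owes €6,537.50 (running OOP €6,862.50). Insurer: €11,600 − €6,537.50 = €5,062.50.
#3 (€11,500): 50% coinsurance on €11,500 = €5,750. OOP would hit €12,612.50 > €8,450, so the cap limits the member to €8,450 − €6,862.50 = €1,587.50. Plan pays €11,500 − €1,587.50 = €9,912.50.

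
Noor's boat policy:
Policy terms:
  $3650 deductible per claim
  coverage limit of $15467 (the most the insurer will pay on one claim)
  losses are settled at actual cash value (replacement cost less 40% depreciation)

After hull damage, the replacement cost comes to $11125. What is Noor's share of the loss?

$8100

At 40% depreciation, ACV = $11125 − $4450 = $6675.
Subtract the deductible: $6675 − $3650 = $3025.
$3025 is within the $15467 limit, so the insurer pays $3025.
Out of pocket: $11125 − $3025 = $8100.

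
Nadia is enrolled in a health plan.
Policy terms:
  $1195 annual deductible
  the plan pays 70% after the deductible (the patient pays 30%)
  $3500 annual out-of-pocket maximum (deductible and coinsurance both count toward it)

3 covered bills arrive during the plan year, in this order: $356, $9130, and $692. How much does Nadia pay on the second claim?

$3144

#1 ($356): fully absorbed by the deductible. Patient pays $356; OOP now $356.
#2 ($9130): $839 to deductible, leaving $8291; patient's 30% is $2487.30. Claim cost before the cap: $839 + $2487.30 = $3326.30. OOP would hit $3682.30 > $3500, so the cap limits the patient to $3500 − $356 = $3144.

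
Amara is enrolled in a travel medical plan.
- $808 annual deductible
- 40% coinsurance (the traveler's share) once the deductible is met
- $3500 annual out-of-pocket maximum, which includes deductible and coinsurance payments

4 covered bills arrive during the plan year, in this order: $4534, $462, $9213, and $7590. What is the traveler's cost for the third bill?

$1016.80

Bill 1, $4534: deductible takes $808, $3726 remains; 40% of $3726 = $1490.40. Traveler owes $2298.40 (running OOP $2298.40).
Bill 2, $462: deductible already satisfied, so traveler's share is 40% × $462 = $184.80. Traveler pays $184.80; OOP now $2483.20.
Bill 3, $9213: 40% coinsurance on $9213 = $3685.20. OOP would hit $6168.40 > $3500, so the cap limits the traveler to $3500 − $2483.20 = $1016.80.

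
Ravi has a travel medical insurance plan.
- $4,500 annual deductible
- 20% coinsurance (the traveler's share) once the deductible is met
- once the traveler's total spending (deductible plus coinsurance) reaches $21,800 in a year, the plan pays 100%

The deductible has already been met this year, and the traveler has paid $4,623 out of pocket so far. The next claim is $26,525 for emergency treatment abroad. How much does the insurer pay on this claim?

$21,220

The deductible is already satisfied, so the full bill goes to coinsurance.
Coinsurance: $26,525 × 20% = $5,305.
Total out-of-pocket so far would be $4,623 + $5,305 = $9,928, below the $21,800 cap — no reduction.
The insurer covers the remainder: $26,525 − $5,305 = $21,220.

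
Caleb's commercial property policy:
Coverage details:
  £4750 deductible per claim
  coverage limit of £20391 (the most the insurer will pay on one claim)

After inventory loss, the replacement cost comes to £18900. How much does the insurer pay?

Subtract the deductible: £18900 − £4750 = £14150.
£14150 ≤ £20391, so the limit doesn't bind; insurer pays £14150.

£14150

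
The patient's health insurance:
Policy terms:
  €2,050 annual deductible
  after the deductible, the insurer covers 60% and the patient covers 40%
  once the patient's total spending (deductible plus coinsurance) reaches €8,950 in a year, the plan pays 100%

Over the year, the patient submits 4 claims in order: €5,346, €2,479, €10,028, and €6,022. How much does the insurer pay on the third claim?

#1 (€5,346): €2,050 to deductible, leaving €3,296; coinsurance €3,296 × 40% = €1,318.40. Patient pays €3,368.40; OOP now €3,368.40. Plan pays €5,346 − €3,368.40 = €1,977.60.
#2 (€2,479): 40% coinsurance on €2,479 = €991.60. Patient pays €991.60; OOP now €4,360. Insurer: €2,479 − €991.60 = €1,487.40.
#3 (€10,028): deductible met; 40% of €10,028 = €4,011.20. Cost to patient: €4,011.20. OOP to date €8,371.20. Insurer: €10,028 − €4,011.20 = €6,016.80.

€6,016.80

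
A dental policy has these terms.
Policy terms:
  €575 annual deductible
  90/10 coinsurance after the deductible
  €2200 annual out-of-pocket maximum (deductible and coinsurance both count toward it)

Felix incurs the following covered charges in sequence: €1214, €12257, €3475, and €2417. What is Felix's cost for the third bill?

#1 (€1214): deductible takes €575, €639 remains; 10% of €639 = €63.90. Patient owes €638.90 (running OOP €638.90).
#2 (€12257): 10% coinsurance on €12257 = €1225.70. Cost to patient: €1225.70. OOP to date €1864.60.
#3 (€3475): 10% coinsurance on €3475 = €347.50. Adding that to €1864.60 gives €2212.10, past the €2200 cap; patient pays only €2200 − €1864.60 = €335.40.

€335.40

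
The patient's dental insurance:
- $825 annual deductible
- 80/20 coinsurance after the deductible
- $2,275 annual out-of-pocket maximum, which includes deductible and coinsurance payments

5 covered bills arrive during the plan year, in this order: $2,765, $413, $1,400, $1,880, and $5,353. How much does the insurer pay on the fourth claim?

$1,504

Bill 1, $2,765: $825 finishes the deductible; $1,940 goes to coinsurance; coinsurance $1,940 × 20% = $388. Cost to patient: $1,213. OOP to date $1,213. Insurer: $2,765 − $1,213 = $1,552.
Bill 2, $413: 20% coinsurance on $413 = $82.60. Patient pays $82.60; OOP now $1,295.60. Insurer: $413 − $82.60 = $330.40.
Bill 3, $1,400: deductible already satisfied, so patient's share is 20% × $1,400 = $280. Patient owes $280 (running OOP $1,575.60). Insurer: $1,400 − $280 = $1,120.
Bill 4, $1,880: 20% coinsurance on $1,880 = $376. Patient owes $376 (running OOP $1,951.60). Insurer: $1,880 − $376 = $1,504.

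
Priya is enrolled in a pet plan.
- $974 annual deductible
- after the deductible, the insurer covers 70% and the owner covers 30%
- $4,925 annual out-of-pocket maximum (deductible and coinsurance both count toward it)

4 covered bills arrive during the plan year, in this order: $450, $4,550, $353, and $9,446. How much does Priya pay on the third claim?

Claim 1 ($450): entire amount goes to the deductible. Owner pays $450; OOP now $450.
Claim 2 ($4,550): $524 to deductible, leaving $4,026; 30% of $4,026 = $1,207.80. Owner owes $1,731.80 (running OOP $2,181.80).
Claim 3 ($353): deductible already satisfied, so owner's share is 30% × $353 = $105.90. Owner owes $105.90 (running OOP $2,287.70).

$105.90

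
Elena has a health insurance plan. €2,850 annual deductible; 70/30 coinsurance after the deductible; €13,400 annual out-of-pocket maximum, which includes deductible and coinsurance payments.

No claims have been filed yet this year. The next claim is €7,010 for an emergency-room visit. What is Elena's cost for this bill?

Nothing has been paid toward the €2,850 deductible, so the first €2,850 of this charge is applied there.
That leaves €7,010 − €2,850 = €4,160 for coinsurance.
Patient's 30% share of €4,160 is €1,248.
That puts the patient's cost at €2,850 + €1,248 = €4,098 before any cap.
Total out-of-pocket so far would be €0 + €4,098 = €4,098, below the €13,400 cap — no reduction.

€4,098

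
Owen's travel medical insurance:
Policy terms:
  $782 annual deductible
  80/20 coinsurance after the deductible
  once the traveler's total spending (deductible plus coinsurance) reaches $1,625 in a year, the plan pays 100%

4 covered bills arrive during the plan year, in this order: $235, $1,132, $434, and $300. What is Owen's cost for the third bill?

$86.80

#1 ($235): fully absorbed by the deductible. Cost to traveler: $235. OOP to date $235.
#2 ($1,132): deductible takes $547, $585 remains; 20% of $585 = $117. Traveler owes $664 (running OOP $899).
#3 ($434): 20% coinsurance on $434 = $86.80. Cost to traveler: $86.80. OOP to date $985.80.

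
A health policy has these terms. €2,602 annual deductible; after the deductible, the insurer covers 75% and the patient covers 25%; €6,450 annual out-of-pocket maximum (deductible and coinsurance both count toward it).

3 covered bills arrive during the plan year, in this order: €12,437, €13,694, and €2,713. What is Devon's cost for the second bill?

Claim 1 — €12,437: deductible takes €2,602, €9,835 remains; patient's 25% is €2,458.75. Patient pays €5,060.75; OOP now €5,060.75.
Claim 2 — €13,694: deductible met; 25% of €13,694 = €3,423.50. Adding that to €5,060.75 gives €8,484.25, past the €6,450 cap; patient pays only €6,450 − €5,060.75 = €1,389.25.

€1,389.25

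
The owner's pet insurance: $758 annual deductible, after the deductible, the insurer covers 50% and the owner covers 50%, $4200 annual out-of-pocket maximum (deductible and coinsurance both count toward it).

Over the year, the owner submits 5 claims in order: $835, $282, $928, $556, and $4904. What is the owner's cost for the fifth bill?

Claim 1 — $835: deductible takes $758, $77 remains; 50% of $77 = $38.50. Cost to owner: $796.50. OOP to date $796.50.
Claim 2 — $282: deductible already satisfied, so owner's share is 50% × $282 = $141. Cost to owner: $141. OOP to date $937.50.
Claim 3 — $928: deductible already satisfied, so owner's share is 50% × $928 = $464. Owner owes $464 (running OOP $1401.50).
Claim 4 — $556: deductible met; 50% of $556 = $278. Owner pays $278; OOP now $1679.50.
Claim 5 — $4904: 50% coinsurance on $4904 = $2452. Owner owes $2452 (running OOP $4131.50).

$2452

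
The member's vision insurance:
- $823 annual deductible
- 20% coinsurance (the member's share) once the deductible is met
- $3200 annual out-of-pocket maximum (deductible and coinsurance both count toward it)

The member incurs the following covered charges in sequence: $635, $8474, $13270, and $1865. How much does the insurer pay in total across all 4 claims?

$21044

Claim 1 — $635: entire amount goes to the deductible. Member pays $635; OOP now $635. Insurer: $635 − $635 = $0.
Claim 2 — $8474: deductible takes $188, $8286 remains; 20% of $8286 = $1657.20. Member pays $1845.20; OOP now $2480.20. Insurer: $8474 − $1845.20 = $6628.80.
Claim 3 — $13270: deductible met; 20% of $13270 = $2654. Adding that to $2480.20 gives $5134.20, past the $3200 cap; member pays only $3200 − $2480.20 = $719.80. Insurer: $13270 − $719.80 = $12550.20.
Claim 4 — $1865: deductible met; 20% of $1865 = $373. Adding that to $3200 gives $3573, past the $3200 cap; member pays only $3200 − $3200 = $0. Insurer: $1865 − $0 = $1865.
Insurer total: $0 + $6628.80 + $12550.20 + $1865 = $21044.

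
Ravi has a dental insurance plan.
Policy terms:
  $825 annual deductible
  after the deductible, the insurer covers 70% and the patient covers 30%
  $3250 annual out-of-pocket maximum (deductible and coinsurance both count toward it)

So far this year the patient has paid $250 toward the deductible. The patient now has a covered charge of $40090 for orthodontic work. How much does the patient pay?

$3000

$250 of the $825 deductible is already met, leaving $575.
The remaining $39515 (= $40090 − $575) moves to coinsurance.
Patient's 30% share of $39515 is $11854.50.
That puts the patient's cost at $575 + $11854.50 = $12429.50 before any cap.
That would bring total out-of-pocket to $12679.50, past the $3250 cap. The patient is capped at $3250 − $250 = $3000 on this claim.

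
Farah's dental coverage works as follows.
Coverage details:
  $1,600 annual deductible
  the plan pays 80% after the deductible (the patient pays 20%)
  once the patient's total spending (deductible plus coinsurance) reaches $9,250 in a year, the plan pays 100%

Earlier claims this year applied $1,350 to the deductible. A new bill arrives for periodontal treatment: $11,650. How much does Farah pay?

$1,350 of the $1,600 deductible is already met, leaving $250.
The remaining $11,400 (= $11,650 − $250) moves to coinsurance.
Coinsurance: $11,400 × 20% = $2,280.
That puts the patient's cost at $250 + $2,280 = $2,530 before any cap.
Cumulative spending $1,350 + $2,530 = $3,880 stays under the $9,250 maximum.

$2,530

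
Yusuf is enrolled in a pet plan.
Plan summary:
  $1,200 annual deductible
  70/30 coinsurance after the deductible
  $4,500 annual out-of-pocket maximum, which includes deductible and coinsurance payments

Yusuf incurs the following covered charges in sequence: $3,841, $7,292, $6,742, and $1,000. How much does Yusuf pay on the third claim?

$320.10

#1 ($3,841): $1,200 finishes the deductible; $2,641 goes to coinsurance; 30% of $2,641 = $792.30. Owner owes $1,992.30 (running OOP $1,992.30).
#2 ($7,292): deductible met; 30% of $7,292 = $2,187.60. Owner pays $2,187.60; OOP now $4,179.90.
#3 ($6,742): 30% coinsurance on $6,742 = $2,022.60. That would push OOP to $6,202.50, over the $4,500 cap, so owner pays $4,500 − $4,179.90 = $320.10.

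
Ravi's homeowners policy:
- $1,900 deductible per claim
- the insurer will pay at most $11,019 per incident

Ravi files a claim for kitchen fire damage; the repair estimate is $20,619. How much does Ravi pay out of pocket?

Less the $1,900 deductible: $20,619 − $1,900 = $18,719.
The $11,019 per-incident cap binds; insurer pays $11,019.
Out of pocket: $20,619 − $11,019 = $9,600.

$9,600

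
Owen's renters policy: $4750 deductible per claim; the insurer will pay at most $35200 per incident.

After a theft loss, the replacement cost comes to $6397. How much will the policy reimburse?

Less the $4750 deductible: $6397 − $4750 = $1647.
That's under the $35200 cap, so the insurer reimburses the full $1647.

$1647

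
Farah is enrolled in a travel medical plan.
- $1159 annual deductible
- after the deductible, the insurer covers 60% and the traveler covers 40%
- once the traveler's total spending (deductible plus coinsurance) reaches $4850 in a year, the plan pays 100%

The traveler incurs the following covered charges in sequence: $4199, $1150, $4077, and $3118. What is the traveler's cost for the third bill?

$1630.80

#1 ($4199): $1159 finishes the deductible; $3040 goes to coinsurance; 40% of $3040 = $1216. Traveler owes $2375 (running OOP $2375).
#2 ($1150): deductible already satisfied, so traveler's share is 40% × $1150 = $460. Cost to traveler: $460. OOP to date $2835.
#3 ($4077): deductible met; 40% of $4077 = $1630.80. Traveler owes $1630.80 (running OOP $4465.80).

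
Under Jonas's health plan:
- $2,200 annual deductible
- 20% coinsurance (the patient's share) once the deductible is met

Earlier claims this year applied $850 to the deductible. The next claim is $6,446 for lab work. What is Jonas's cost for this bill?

$2,369.20

$850 of the $2,200 deductible is already met, leaving $1,350.
The remaining $5,096 (= $6,446 − $1,350) moves to coinsurance.
Patient's 20% share of $5,096 is $1,019.20.
That puts the patient's cost at $1,350 + $1,019.20 = $2,369.20.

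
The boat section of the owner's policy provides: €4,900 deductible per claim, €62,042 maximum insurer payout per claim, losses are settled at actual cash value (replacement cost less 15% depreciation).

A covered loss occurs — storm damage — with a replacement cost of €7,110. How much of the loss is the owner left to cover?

€5,966.50

Depreciate 15%: the covered value is €7,110 × 0.85 = €6,043.50.
Less the €4,900 deductible: €6,043.50 − €4,900 = €1,143.50.
€1,143.50 ≤ €62,042, so the limit doesn't bind; insurer pays €1,143.50.
Out of pocket: €7,110 − €1,143.50 = €5,966.50.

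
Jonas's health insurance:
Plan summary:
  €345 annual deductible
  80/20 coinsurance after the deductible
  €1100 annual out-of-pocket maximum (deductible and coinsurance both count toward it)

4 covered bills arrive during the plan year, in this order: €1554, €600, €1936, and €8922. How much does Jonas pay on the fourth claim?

Claim 1 (€1554): €345 finishes the deductible; €1209 goes to coinsurance; 20% of €1209 = €241.80. Cost to patient: €586.80. OOP to date €586.80.
Claim 2 (€600): deductible met; 20% of €600 = €120. Cost to patient: €120. OOP to date €706.80.
Claim 3 (€1936): deductible met; 20% of €1936 = €387.20. Patient pays €387.20; OOP now €1094.
Claim 4 (€8922): 20% coinsurance on €8922 = €1784.40. That would push OOP to €2878.40, over the €1100 cap, so patient pays €1100 − €1094 = €6.

€6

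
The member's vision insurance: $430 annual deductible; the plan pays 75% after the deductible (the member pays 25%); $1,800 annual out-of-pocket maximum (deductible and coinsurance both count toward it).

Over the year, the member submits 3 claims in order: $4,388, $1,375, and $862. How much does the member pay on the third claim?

$36.75

Claim 1 — $4,388: deductible takes $430, $3,958 remains; member's 25% is $989.50. Member pays $1,419.50; OOP now $1,419.50.
Claim 2 — $1,375: deductible already satisfied, so member's share is 25% × $1,375 = $343.75. Cost to member: $343.75. OOP to date $1,763.25.
Claim 3 — $862: deductible met; 25% of $862 = $215.50. Adding that to $1,763.25 gives $1,978.75, past the $1,800 cap; member pays only $1,800 − $1,763.25 = $36.75.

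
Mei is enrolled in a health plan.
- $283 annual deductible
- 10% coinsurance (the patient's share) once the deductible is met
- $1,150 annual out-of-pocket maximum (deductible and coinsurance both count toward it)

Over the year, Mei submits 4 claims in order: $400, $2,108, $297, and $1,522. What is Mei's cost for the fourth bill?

Bill 1, $400: deductible takes $283, $117 remains; coinsurance $117 × 10% = $11.70. Patient pays $294.70; OOP now $294.70.
Bill 2, $2,108: deductible met; 10% of $2,108 = $210.80. Cost to patient: $210.80. OOP to date $505.50.
Bill 3, $297: deductible already satisfied, so patient's share is 10% × $297 = $29.70. Patient owes $29.70 (running OOP $535.20).
Bill 4, $1,522: deductible met; 10% of $1,522 = $152.20. Patient pays $152.20; OOP now $687.40.

$152.20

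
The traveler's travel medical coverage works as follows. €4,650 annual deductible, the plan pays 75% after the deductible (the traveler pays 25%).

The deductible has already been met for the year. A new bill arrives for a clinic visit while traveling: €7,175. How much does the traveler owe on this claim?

€1,793.75

The deductible is already satisfied, so the full bill goes to coinsurance.
25% of €7,175 = €1,793.75 falls to the traveler.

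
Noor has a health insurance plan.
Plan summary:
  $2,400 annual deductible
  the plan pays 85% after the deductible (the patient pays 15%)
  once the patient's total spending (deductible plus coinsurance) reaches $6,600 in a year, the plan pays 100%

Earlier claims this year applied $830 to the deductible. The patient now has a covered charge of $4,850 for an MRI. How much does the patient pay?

$2,062

$830 of the $2,400 deductible is already met, leaving $1,570.
After the $1,570 deductible portion, $4,850 − $1,570 = $3,280 is subject to coinsurance.
Patient's 15% share of $3,280 is $492.
Patient responsibility before any cap: $1,570 + $492 = $2,062.
Year-to-date out-of-pocket becomes $830 + $2,062 = $2,892, still under the $6,600 maximum, so no cap applies.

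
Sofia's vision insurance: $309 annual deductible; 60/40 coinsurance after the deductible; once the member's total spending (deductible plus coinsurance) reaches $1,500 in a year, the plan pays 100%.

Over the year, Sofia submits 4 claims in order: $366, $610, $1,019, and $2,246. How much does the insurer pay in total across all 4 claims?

Claim 1 — $366: $309 to deductible, leaving $57; member's 40% is $22.80. Member owes $331.80 (running OOP $331.80). Plan pays $366 − $331.80 = $34.20.
Claim 2 — $610: deductible already satisfied, so member's share is 40% × $610 = $244. Member owes $244 (running OOP $575.80). Insurer: $610 − $244 = $366.
Claim 3 — $1,019: 40% coinsurance on $1,019 = $407.60. Member pays $407.60; OOP now $983.40. Insurer: $1,019 − $407.60 = $611.40.
Claim 4 — $2,246: deductible already satisfied, so member's share is 40% × $2,246 = $898.40. OOP would hit $1,881.80 > $1,500, so the cap limits the member to $1,500 − $983.40 = $516.60. Plan pays $2,246 − $516.60 = $1,729.40.
Insurer total = bills − member's total = $4,241 − $1,500 = $2,741.

$2,741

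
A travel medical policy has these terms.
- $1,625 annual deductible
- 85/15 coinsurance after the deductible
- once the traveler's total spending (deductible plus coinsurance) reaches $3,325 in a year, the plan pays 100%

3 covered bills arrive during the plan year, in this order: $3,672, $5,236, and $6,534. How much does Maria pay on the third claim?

#1 ($3,672): $1,625 finishes the deductible; $2,047 goes to coinsurance; coinsurance $2,047 × 15% = $307.05. Traveler pays $1,932.05; OOP now $1,932.05.
#2 ($5,236): deductible met; 15% of $5,236 = $785.40. Traveler pays $785.40; OOP now $2,717.45.
#3 ($6,534): deductible met; 15% of $6,534 = $980.10. OOP would hit $3,697.55 > $3,325, so the cap limits the traveler to $3,325 − $2,717.45 = $607.55.

$607.55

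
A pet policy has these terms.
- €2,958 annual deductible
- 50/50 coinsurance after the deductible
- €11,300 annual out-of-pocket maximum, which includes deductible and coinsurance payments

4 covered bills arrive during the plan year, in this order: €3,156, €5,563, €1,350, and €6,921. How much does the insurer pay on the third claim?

#1 (€3,156): deductible takes €2,958, €198 remains; coinsurance €198 × 50% = €99. Owner pays €3,057; OOP now €3,057. Insurer: €3,156 − €3,057 = €99.
#2 (€5,563): deductible already satisfied, so owner's share is 50% × €5,563 = €2,781.50. Owner pays €2,781.50; OOP now €5,838.50. Insurer: €5,563 − €2,781.50 = €2,781.50.
#3 (€1,350): deductible met; 50% of €1,350 = €675. Owner owes €675 (running OOP €6,513.50). Insurer: €1,350 − €675 = €675.

€675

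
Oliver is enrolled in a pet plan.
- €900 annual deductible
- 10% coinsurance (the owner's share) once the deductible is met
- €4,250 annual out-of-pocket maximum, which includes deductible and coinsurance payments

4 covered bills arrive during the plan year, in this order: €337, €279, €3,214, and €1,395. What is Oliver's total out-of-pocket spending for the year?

Claim 1 — €337: all of it applies to the deductible. Owner pays €337; OOP now €337.
Claim 2 — €279: entire amount goes to the deductible. Cost to owner: €279. OOP to date €616.
Claim 3 — €3,214: €284 finishes the deductible; €2,930 goes to coinsurance; 10% of €2,930 = €293. Owner pays €577; OOP now €1,193.
Claim 4 — €1,395: deductible already satisfied, so owner's share is 10% × €1,395 = €139.50. Cost to owner: €139.50. OOP to date €1,332.50.
Total paid by the owner: €337 + €279 + €577 + €139.50 = €1,332.50.

€1,332.50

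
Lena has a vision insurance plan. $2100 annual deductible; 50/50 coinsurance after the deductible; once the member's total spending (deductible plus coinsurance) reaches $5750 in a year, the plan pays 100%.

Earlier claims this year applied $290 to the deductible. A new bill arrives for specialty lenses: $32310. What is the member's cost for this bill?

Remaining deductible: $2100 − $290 = $1810.
The remaining $30500 (= $32310 − $1810) moves to coinsurance.
Member's 50% share of $30500 is $15250.
Member responsibility before any cap: $1810 + $15250 = $17060.
Adding $17060 to the $290 already spent would give $17350, which exceeds the $5750 cap; the member pays just $5750 − $290 = $5460.

$5460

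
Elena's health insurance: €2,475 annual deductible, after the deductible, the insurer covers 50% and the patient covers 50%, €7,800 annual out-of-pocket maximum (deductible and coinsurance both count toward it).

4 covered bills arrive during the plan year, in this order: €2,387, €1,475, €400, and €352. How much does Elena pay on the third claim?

Bill 1, €2,387: fully absorbed by the deductible. Cost to patient: €2,387. OOP to date €2,387.
Bill 2, €1,475: €88 finishes the deductible; €1,387 goes to coinsurance; 50% of €1,387 = €693.50. Patient owes €781.50 (running OOP €3,168.50).
Bill 3, €400: deductible already satisfied, so patient's share is 50% × €400 = €200. Patient owes €200 (running OOP €3,368.50).

€200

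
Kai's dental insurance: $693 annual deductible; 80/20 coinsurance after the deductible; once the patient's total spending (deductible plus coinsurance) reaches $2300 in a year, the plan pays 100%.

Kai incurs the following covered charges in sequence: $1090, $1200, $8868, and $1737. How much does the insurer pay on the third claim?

Claim 1 ($1090): deductible takes $693, $397 remains; 20% of $397 = $79.40. Patient pays $772.40; OOP now $772.40. Insurer: $1090 − $772.40 = $317.60.
Claim 2 ($1200): deductible already satisfied, so patient's share is 20% × $1200 = $240. Cost to patient: $240. OOP to date $1012.40. Insurer: $1200 − $240 = $960.
Claim 3 ($8868): 20% coinsurance on $8868 = $1773.60. Adding that to $1012.40 gives $2786, past the $2300 cap; patient pays only $2300 − $1012.40 = $1287.60. Plan pays $8868 − $1287.60 = $7580.40.

$7580.40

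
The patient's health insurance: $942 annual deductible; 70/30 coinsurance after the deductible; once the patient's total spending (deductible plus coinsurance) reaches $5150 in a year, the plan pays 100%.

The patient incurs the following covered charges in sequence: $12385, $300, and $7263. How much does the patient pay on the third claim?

$685.10

Claim 1 — $12385: deductible takes $942, $11443 remains; 30% of $11443 = $3432.90. Patient owes $4374.90 (running OOP $4374.90).
Claim 2 — $300: 30% coinsurance on $300 = $90. Patient owes $90 (running OOP $4464.90).
Claim 3 — $7263: deductible met; 30% of $7263 = $2178.90. OOP would hit $6643.80 > $5150, so the cap limits the patient to $5150 − $4464.90 = $685.10.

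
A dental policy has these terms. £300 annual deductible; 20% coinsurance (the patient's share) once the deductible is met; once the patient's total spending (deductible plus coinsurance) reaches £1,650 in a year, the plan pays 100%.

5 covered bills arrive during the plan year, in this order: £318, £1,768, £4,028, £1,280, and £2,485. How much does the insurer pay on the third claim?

Claim 1 — £318: £300 finishes the deductible; £18 goes to coinsurance; 20% of £18 = £3.60. Patient owes £303.60 (running OOP £303.60). Insurer: £318 − £303.60 = £14.40.
Claim 2 — £1,768: 20% coinsurance on £1,768 = £353.60. Cost to patient: £353.60. OOP to date £657.20. Plan pays £1,768 − £353.60 = £1,414.40.
Claim 3 — £4,028: deductible already satisfied, so patient's share is 20% × £4,028 = £805.60. Patient owes £805.60 (running OOP £1,462.80). Insurer: £4,028 − £805.60 = £3,222.40.

£3,222.40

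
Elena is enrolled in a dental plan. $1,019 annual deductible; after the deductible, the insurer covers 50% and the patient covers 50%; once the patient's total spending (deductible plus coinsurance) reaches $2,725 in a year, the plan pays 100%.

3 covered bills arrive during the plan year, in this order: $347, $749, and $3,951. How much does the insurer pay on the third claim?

Claim 1 — $347: all of it applies to the deductible. Patient owes $347 (running OOP $347). Plan pays $347 − $347 = $0.
Claim 2 — $749: $672 to deductible, leaving $77; patient's 50% is $38.50. Patient pays $710.50; OOP now $1,057.50. Plan pays $749 − $710.50 = $38.50.
Claim 3 — $3,951: deductible already satisfied, so patient's share is 50% × $3,951 = $1,975.50. OOP would hit $3,033 > $2,725, so the cap limits the patient to $2,725 − $1,057.50 = $1,667.50. Plan pays $3,951 − $1,667.50 = $2,283.50.

$2,283.50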